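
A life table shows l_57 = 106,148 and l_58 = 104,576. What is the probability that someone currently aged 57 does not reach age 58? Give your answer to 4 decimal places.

P(die before 58 | alive at 57) = 1 − l_58/l_57 = 1 − 104,576/106,148 = (1,572)/106,148 = 0.014810.

0.0148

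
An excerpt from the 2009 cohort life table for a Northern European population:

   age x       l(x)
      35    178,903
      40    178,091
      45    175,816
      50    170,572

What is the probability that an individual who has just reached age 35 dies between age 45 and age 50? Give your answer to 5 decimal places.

This is the probability of reaching 45 but not 50, conditional on being alive at 35: (l(45) − l(50)) / l(35).
= (175,816 − 170,572) / 178,903 = 5,244 / 178,903 = 0.029312.

0.02931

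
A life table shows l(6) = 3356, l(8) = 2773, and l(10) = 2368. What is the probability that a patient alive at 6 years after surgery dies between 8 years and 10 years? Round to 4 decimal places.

This is the probability of reaching 8 but not 10, conditional on being alive at 6: (l(8) − l(10)) / l(6).
= (2773 − 2368) / 3356 = 405 / 3356 = 0.120679.

0.1207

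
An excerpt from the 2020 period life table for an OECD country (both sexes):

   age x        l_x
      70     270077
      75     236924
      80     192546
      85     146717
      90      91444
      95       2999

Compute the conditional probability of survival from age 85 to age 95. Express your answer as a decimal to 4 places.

0.0204

We want 10p85 = l_95/l_85.
The conditional survival probability is l_95/l_85 = 2999/146717 = 0.020441.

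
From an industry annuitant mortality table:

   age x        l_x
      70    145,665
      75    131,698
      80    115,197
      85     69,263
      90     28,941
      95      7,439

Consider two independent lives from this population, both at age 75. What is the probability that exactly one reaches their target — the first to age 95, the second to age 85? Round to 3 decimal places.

p₁ = l_95/l_75 = 7,439/131,698 = 0.056485; p₂ = l_85/l_75 = 69,263/131,698 = 0.525923.
P(exactly one) = p₁(1−p₂) + (1−p₁)p₂ = 0.026778 + 0.496216 = 0.522994.

0.523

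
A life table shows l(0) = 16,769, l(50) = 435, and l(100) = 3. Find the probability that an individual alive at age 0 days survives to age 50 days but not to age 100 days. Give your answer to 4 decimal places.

This is the probability of reaching 50 but not 100, conditional on being alive at 0: (l(50) − l(100)) / l(0).
= (435 − 3) / 16,769 = 432 / 16,769 = 0.025762.

0.0258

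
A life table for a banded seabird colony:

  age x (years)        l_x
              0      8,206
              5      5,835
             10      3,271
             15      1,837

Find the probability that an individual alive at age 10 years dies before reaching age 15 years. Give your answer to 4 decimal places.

0.4384

P(die before 15 | alive at 10) = 1 − l_15/l_10 = 1 − 1,837/3,271 = (1,434)/3,271 = 0.438398.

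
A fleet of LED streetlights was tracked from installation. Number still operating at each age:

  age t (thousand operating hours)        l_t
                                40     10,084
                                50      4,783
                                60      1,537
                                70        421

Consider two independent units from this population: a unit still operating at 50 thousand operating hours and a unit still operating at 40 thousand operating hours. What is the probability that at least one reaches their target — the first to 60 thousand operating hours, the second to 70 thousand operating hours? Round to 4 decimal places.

p₁ = l_60/l_50 = 1,537/4,783 = 0.321346; p₂ = l_70/l_40 = 421/10,084 = 0.041749.
P(at least one) = 1 − (1−p₁)(1−p₂) = 1 − 0.678654 × 0.958251 = 0.349679.

0.3497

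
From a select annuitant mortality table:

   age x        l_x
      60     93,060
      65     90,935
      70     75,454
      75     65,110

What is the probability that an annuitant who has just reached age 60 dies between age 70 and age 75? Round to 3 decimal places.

0.111

We want 10|5q60 = (l_70 − l_75)/l_60.
This is the probability of reaching 70 but not 75, conditional on being alive at 60: (l_70 − l_75) / l_60.
= (75,454 − 65,110) / 93,060 = 10,344 / 93,060 = 0.111154.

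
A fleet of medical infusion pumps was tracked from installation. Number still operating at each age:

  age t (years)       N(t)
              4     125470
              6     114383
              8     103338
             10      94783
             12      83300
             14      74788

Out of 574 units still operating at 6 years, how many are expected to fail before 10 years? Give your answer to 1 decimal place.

The relevant probability is 1 − 94783/114383 = 0.171354.
Expected number = 574 × 0.171354 = 98.4.

98.4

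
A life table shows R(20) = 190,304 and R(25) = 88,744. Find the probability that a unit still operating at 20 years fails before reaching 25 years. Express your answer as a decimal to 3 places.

0.534

P(fail before 25 | operational at 20) = 1 − R(25)/R(20) = 1 − 88,744/190,304 = (101,560)/190,304 = 0.533672.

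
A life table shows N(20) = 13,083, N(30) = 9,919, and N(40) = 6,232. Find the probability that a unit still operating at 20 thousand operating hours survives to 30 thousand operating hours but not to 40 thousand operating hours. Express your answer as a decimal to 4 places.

This is the probability of reaching 30 but not 40, conditional on being operational at 20: (N(30) − N(40)) / N(20).
= (9,919 − 6,232) / 13,083 = 3,687 / 13,083 = 0.281816.

0.2818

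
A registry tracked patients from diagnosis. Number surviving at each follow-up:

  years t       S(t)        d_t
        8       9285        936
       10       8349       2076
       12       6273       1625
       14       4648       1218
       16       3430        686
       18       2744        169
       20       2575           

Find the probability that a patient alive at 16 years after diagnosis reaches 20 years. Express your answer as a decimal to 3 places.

The conditional survival probability is S(20)/S(16) = 2575/3430 = 0.750729.

0.751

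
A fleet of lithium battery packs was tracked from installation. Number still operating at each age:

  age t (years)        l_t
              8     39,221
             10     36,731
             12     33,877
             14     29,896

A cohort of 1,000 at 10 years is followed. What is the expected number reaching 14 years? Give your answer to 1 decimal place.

The relevant probability is 29,896/36,731 = 0.813917.
Expected number = 1,000 × 0.813917 = 813.9.

813.9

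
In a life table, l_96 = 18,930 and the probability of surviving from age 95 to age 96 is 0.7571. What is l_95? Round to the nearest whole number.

l_95 = l_96 / p = 18,930 / 0.7571 = 25003.

25003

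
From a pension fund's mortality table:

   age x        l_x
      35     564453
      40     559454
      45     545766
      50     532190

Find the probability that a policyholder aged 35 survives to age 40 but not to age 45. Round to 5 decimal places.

We want 5|5q35 = (l_40 − l_45)/l_35.
This is the probability of reaching 40 but not 45, conditional on being alive at 35: (l_40 − l_45) / l_35.
= (559454 − 545766) / 564453 = 13688 / 564453 = 0.024250.

0.02425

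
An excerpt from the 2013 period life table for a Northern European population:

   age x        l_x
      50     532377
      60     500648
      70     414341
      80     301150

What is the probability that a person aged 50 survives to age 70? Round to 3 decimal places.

0.778

We want 20p50 = l_70/l_50.
The conditional survival probability is l_70/l_50 = 414341/532377 = 0.778285.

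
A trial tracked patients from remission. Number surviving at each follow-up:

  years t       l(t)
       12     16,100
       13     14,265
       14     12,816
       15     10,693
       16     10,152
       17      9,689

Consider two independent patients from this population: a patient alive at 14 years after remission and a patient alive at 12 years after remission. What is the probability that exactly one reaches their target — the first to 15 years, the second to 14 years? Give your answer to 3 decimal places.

p₁ = l(15)/l(14) = 10,693/12,816 = 0.834348; p₂ = l(14)/l(12) = 12,816/16,100 = 0.796025.
P(exactly one) = p₁(1−p₂) + (1−p₁)p₂ = 0.170186 + 0.131863 = 0.302049.

0.302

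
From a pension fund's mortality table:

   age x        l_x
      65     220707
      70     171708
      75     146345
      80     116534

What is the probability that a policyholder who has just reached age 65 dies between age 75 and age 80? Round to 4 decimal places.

0.1351

We want 10|5q65 = (l_75 − l_80)/l_65.
This is the probability of reaching 75 but not 80, conditional on being alive at 65: (l_75 − l_80) / l_65.
= (146345 − 116534) / 220707 = 29811 / 220707 = 0.135070.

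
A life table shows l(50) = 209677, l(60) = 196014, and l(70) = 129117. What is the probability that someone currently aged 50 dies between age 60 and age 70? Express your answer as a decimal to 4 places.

0.3190

This is the probability of reaching 60 but not 70, conditional on being alive at 50: (l(60) − l(70)) / l(50).
= (196014 − 129117) / 209677 = 66897 / 209677 = 0.319048.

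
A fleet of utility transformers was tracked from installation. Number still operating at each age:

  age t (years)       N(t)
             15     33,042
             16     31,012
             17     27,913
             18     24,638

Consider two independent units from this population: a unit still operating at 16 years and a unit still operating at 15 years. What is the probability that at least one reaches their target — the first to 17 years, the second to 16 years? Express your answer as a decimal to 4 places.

0.9939

p₁ = N(17)/N(16) = 27,913/31,012 = 0.900071; p₂ = N(16)/N(15) = 31,012/33,042 = 0.938563.
P(at least one) = 1 − (1−p₁)(1−p₂) = 1 − 0.099929 × 0.061437 = 0.993861.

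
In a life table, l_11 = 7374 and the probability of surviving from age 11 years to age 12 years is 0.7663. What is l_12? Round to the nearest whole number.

l_12 = l_11 × p = 7374 × 0.7663 = 5651.

5651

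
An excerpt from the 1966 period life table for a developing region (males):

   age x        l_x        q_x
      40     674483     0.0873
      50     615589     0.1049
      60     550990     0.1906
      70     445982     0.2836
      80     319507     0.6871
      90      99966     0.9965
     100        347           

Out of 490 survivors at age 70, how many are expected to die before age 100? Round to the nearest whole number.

The relevant probability is 1 − 347/445982 = 0.999222.
Expected number = 490 × 0.999222 = 490.

490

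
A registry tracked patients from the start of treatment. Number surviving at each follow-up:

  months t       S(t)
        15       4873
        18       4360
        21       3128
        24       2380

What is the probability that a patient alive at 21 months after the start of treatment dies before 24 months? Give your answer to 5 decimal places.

0.23913

P(die before 24 | alive at 21) = 1 − S(24)/S(21) = 1 − 2380/3128 = (748)/3128 = 0.239130.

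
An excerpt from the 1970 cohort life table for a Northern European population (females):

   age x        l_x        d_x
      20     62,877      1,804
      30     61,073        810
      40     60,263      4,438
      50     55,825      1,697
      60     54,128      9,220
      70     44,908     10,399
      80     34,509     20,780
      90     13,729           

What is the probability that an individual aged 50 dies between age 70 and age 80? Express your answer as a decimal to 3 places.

We want 20|10q50 = (l_70 − l_80)/l_50.
This is the probability of reaching 70 but not 80, conditional on being alive at 50: (l_70 − l_80) / l_50.
= (44,908 − 34,509) / 55,825 = 10,399 / 55,825 = 0.186279.

0.186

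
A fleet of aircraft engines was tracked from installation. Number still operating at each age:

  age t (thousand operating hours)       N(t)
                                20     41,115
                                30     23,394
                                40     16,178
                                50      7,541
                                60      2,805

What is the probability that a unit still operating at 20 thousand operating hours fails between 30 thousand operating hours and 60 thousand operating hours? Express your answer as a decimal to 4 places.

This is the probability of reaching 30 but not 60, conditional on being operational at 20: (N(30) − N(60)) / N(20).
= (23,394 − 2,805) / 41,115 = 20,589 / 41,115 = 0.500766.

0.5008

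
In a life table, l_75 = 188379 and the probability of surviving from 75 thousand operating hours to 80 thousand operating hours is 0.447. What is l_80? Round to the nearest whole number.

l_80 = l_75 × p = 188379 × 0.447 = 84205.

84205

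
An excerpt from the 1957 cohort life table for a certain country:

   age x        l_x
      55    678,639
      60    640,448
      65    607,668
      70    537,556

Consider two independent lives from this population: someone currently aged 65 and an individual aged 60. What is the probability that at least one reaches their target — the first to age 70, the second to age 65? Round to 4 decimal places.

0.9941

p₁ = l_70/l_65 = 537,556/607,668 = 0.884621; p₂ = l_65/l_60 = 607,668/640,448 = 0.948817.
P(at least one) = 1 − (1−p₁)(1−p₂) = 1 − 0.115379 × 0.051183 = 0.994095.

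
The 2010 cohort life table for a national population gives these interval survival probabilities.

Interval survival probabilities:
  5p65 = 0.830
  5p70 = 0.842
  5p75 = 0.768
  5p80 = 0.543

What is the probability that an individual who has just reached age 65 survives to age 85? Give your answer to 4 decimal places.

Survival from 65 to 85 is the product of surviving each interval: 0.830 × 0.842 × 0.768 × 0.543.
= 0.291441.

0.2914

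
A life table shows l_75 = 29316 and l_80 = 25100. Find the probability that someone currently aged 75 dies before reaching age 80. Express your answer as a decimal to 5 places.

P(die before 80 | alive at 75) = 1 − l_80/l_75 = 1 − 25100/29316 = (4216)/29316 = 0.143812.

0.14381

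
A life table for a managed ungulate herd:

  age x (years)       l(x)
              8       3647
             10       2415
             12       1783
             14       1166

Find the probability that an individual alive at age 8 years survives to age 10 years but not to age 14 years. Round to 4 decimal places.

This is the probability of reaching 10 but not 14, conditional on being alive at 8: (l(10) − l(14)) / l(8).
= (2415 − 1166) / 3647 = 1249 / 3647 = 0.342473.

0.3425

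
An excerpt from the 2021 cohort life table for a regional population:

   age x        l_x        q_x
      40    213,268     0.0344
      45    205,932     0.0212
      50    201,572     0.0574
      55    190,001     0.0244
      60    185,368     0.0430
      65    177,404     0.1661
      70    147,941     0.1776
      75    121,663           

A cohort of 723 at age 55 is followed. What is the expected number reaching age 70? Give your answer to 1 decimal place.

563.0

The relevant probability is 147,941/190,001 = 0.778633.
Expected number = 723 × 0.778633 = 563.0.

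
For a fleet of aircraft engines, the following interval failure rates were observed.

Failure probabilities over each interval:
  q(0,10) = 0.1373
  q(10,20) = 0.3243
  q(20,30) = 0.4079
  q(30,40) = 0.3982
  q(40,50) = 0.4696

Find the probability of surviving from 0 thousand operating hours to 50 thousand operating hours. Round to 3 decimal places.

0.110

Survival from 0 to 50 is the product of surviving each interval: (1 − 0.1373) × (1 − 0.3243) × (1 − 0.4079) × (1 − 0.3982) × (1 − 0.4696).
= 0.8627 × 0.6757 × 0.5921 × 0.6018 × 0.5304 = 0.110170.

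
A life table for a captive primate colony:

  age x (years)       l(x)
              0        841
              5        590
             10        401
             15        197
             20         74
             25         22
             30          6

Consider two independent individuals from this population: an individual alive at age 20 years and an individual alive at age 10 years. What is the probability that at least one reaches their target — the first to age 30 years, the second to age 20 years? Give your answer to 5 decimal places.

0.25066

p₁ = l(30)/l(20) = 6/74 = 0.081081; p₂ = l(20)/l(10) = 74/401 = 0.184539.
P(at least one) = 1 − (1−p₁)(1−p₂) = 1 − 0.918919 × 0.815461 = 0.250657.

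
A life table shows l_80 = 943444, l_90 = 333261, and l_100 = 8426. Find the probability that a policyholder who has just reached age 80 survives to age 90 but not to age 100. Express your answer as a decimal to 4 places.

0.3443

This is the probability of reaching 90 but not 100, conditional on being alive at 80: (l_90 − l_100) / l_80.
= (333261 − 8426) / 943444 = 324835 / 943444 = 0.344308.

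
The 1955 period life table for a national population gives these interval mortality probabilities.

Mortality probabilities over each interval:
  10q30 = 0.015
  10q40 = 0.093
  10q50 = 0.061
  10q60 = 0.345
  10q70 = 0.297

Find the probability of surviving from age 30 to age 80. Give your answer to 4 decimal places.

50p30 = (1 − 0.015) × (1 − 0.093) × (1 − 0.061) × (1 − 0.345) × (1 − 0.297).
= 0.985 × 0.907 × 0.939 × 0.655 × 0.703 = 0.386283.

0.3863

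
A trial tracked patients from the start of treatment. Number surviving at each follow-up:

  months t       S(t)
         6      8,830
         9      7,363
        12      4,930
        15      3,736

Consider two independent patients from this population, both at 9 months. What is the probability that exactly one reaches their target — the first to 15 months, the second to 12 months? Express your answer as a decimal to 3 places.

p₁ = S(15)/S(9) = 3,736/7,363 = 0.507402; p₂ = S(12)/S(9) = 4,930/7,363 = 0.669564.
P(exactly one) = p₁(1−p₂) + (1−p₁)p₂ = 0.167664 + 0.329826 = 0.497490.

0.497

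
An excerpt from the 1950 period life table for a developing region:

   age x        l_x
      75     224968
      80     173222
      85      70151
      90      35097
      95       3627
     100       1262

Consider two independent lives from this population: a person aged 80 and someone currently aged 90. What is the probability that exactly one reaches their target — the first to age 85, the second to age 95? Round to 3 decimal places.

0.425

p₁ = l_85/l_80 = 70151/173222 = 0.404977; p₂ = l_95/l_90 = 3627/35097 = 0.103342.
P(exactly one) = p₁(1−p₂) + (1−p₁)p₂ = 0.363126 + 0.061491 = 0.424617.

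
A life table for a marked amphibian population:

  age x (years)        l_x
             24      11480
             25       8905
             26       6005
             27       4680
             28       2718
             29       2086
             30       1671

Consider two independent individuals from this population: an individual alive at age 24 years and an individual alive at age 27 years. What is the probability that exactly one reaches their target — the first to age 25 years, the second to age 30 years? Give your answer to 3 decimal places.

0.579

p₁ = l_25/l_24 = 8905/11480 = 0.775697; p₂ = l_30/l_27 = 1671/4680 = 0.357051.
P(exactly one) = p₁(1−p₂) + (1−p₁)p₂ = 0.498734 + 0.080088 = 0.578821.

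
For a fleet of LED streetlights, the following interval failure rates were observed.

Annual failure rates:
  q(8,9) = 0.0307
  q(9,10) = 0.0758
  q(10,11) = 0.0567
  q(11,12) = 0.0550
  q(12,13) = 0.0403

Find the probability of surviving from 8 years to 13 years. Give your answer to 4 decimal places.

0.7664

P(survive 8→13) = (1 − 0.0307) × (1 − 0.0758) × (1 − 0.0567) × (1 − 0.0550) × (1 − 0.0403).
= 0.9693 × 0.9242 × 0.9433 × 0.9450 × 0.9597 = 0.766375.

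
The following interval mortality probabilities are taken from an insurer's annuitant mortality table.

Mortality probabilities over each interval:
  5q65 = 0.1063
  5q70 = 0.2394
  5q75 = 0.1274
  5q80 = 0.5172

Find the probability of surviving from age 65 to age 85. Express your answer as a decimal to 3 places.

0.286

The overall survival probability is (1 − 0.1063) × (1 − 0.2394) × (1 − 0.1274) × (1 − 0.5172).
= 0.8937 × 0.7606 × 0.8726 × 0.4828 = 0.286372.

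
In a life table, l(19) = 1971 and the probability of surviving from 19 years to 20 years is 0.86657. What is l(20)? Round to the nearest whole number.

l(20) = l(19) × p = 1971 × 0.86657 = 1708.

1708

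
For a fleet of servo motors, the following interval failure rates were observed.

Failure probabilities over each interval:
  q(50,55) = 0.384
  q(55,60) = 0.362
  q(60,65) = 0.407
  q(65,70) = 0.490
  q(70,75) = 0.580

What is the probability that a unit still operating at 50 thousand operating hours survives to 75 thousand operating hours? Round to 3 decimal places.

The overall survival probability is (1 − 0.384) × (1 − 0.362) × (1 − 0.407) × (1 − 0.490) × (1 − 0.580).
= 0.616 × 0.638 × 0.593 × 0.510 × 0.420 = 0.049920.

0.050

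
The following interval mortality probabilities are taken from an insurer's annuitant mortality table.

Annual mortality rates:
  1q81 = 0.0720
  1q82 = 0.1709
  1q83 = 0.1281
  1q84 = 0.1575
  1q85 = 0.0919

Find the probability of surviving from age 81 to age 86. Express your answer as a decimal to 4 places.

0.5132

Chaining the interval survival probabilities: (1 − 0.0720) × (1 − 0.1709) × (1 − 0.1281) × (1 − 0.1575) × (1 − 0.0919).
= 0.9280 × 0.8291 × 0.8719 × 0.8425 × 0.9081 = 0.513246.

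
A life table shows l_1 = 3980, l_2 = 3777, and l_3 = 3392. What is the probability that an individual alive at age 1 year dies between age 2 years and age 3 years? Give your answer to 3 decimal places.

This is the probability of reaching 2 but not 3, conditional on being alive at 1: (l_2 − l_3) / l_1.
= (3777 − 3392) / 3980 = 385 / 3980 = 0.096734.

0.097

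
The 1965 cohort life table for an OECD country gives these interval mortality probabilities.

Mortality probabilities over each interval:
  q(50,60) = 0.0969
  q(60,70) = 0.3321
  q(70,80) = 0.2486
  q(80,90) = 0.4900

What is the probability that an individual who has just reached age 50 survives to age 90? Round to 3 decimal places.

0.231

Survival from 50 to 90 is the product of surviving each interval: (1 − 0.0969) × (1 − 0.3321) × (1 − 0.2486) × (1 − 0.4900).
= 0.9031 × 0.6679 × 0.7514 × 0.5100 = 0.231147.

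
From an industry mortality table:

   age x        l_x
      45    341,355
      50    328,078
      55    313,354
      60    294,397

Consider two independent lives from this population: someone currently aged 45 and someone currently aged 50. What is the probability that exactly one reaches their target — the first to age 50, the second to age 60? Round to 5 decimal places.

p₁ = l_50/l_45 = 328,078/341,355 = 0.961105; p₂ = l_60/l_50 = 294,397/328,078 = 0.897338.
P(exactly one) = p₁(1−p₂) + (1−p₁)p₂ = 0.098669 + 0.034902 = 0.133571.

0.13357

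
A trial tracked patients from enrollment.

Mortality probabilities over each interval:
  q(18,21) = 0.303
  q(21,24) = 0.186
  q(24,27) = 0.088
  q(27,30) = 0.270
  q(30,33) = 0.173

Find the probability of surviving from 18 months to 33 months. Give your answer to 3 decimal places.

0.312

Chaining the interval survival probabilities: (1 − 0.303) × (1 − 0.186) × (1 − 0.088) × (1 − 0.270) × (1 − 0.173).
= 0.697 × 0.814 × 0.912 × 0.730 × 0.827 = 0.312378.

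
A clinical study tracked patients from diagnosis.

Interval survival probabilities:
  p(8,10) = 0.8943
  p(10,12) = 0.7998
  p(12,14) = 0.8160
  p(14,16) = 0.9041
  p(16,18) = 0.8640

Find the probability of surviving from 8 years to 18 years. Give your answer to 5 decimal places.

The overall survival probability is 0.8943 × 0.7998 × 0.8160 × 0.9041 × 0.8640.
= 0.455916.

0.45592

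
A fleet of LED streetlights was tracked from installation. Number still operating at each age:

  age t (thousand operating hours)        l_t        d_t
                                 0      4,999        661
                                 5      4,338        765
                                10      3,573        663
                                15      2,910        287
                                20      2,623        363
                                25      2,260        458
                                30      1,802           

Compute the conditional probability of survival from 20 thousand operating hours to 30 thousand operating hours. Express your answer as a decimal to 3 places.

0.687

The conditional survival probability is l_30/l_20 = 1,802/2,623 = 0.687000.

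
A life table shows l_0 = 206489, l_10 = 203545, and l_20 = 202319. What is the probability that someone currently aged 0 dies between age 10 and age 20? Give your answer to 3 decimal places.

0.006

We want 10|10q0 = (l_10 − l_20)/l_0.
This is the probability of reaching 10 but not 20, conditional on being alive at 0: (l_10 − l_20) / l_0.
= (203545 − 202319) / 206489 = 1226 / 206489 = 0.005937.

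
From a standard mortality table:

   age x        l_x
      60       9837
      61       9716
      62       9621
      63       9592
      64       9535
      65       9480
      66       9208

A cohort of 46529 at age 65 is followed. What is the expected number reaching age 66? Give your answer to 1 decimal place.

The relevant probability is 9208/9480 = 0.971308.
Expected number = 46529 × 0.971308 = 45194.0.

45194.0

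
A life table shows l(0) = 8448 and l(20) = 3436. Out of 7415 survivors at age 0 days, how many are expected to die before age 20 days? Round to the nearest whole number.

The relevant probability is 1 − 3436/8448 = 0.593277.
Expected number = 7415 × 0.593277 = 4399.

4399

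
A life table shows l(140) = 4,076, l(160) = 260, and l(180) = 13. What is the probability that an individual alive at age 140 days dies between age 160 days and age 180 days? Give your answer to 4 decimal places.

This is the probability of reaching 160 but not 180, conditional on being alive at 140: (l(160) − l(180)) / l(140).
= (260 − 13) / 4,076 = 247 / 4,076 = 0.060599.

0.0606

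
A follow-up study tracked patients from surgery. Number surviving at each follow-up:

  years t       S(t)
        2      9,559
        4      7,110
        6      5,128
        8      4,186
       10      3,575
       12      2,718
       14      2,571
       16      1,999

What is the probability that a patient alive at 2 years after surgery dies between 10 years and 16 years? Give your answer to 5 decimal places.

This is the probability of reaching 10 but not 16, conditional on being alive at 2: (S(10) − S(16)) / S(2).
= (3,575 − 1,999) / 9,559 = 1,576 / 9,559 = 0.164871.

0.16487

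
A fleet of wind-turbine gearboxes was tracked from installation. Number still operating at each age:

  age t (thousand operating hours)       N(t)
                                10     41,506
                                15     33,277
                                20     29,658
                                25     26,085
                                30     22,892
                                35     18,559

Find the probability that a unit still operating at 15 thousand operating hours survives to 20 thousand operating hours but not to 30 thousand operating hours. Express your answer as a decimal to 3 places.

0.203

This is the probability of reaching 20 but not 30, conditional on being operational at 15: (N(20) − N(30)) / N(15).
= (29,658 − 22,892) / 33,277 = 6,766 / 33,277 = 0.203324.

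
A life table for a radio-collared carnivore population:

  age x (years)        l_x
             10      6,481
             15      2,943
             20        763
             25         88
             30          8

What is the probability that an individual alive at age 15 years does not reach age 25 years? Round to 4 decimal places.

P(die before 25 | alive at 15) = 1 − l_25/l_15 = 1 − 88/2,943 = (2,855)/2,943 = 0.970099.

0.9701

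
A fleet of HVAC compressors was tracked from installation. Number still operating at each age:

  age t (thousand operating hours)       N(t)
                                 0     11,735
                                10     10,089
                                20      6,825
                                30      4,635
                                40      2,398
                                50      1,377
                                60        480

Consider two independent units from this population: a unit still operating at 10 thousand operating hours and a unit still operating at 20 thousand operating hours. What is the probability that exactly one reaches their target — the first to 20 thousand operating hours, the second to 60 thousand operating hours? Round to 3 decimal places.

p₁ = N(20)/N(10) = 6,825/10,089 = 0.676479; p₂ = N(60)/N(20) = 480/6,825 = 0.070330.
P(exactly one) = p₁(1−p₂) + (1−p₁)p₂ = 0.628902 + 0.022753 = 0.651655.

0.652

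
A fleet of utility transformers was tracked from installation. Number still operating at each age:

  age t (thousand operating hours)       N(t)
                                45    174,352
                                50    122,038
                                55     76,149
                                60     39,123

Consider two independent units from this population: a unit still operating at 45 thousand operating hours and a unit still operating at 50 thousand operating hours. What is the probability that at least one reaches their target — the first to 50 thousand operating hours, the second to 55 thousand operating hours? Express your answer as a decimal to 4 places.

p₁ = N(50)/N(45) = 122,038/174,352 = 0.699952; p₂ = N(55)/N(50) = 76,149/122,038 = 0.623978.
P(at least one) = 1 − (1−p₁)(1−p₂) = 1 − 0.300048 × 0.376022 = 0.887175.

0.8872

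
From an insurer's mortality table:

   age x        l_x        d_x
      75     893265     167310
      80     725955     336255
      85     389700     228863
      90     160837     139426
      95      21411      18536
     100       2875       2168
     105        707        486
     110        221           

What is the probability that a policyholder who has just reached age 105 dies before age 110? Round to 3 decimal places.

P(die before 110 | alive at 105) = 1 − l_110/l_105 = 1 − 221/707 = (486)/707 = 0.687412.

0.687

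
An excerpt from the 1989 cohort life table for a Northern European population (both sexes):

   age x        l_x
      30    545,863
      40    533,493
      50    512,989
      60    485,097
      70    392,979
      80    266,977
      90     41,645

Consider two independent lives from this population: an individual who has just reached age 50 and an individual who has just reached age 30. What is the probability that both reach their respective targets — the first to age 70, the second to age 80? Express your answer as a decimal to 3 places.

p₁ = l_70/l_50 = 392,979/512,989 = 0.766057; p₂ = l_80/l_30 = 266,977/545,863 = 0.489092.
P(both) = p₁ × p₂ = 0.766057 × 0.489092 = 0.374672.

0.375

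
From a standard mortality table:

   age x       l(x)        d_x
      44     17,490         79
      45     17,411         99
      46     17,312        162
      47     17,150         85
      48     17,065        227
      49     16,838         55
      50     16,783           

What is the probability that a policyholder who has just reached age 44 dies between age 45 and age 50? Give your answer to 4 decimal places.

This is the probability of reaching 45 but not 50, conditional on being alive at 44: (l(45) − l(50)) / l(44).
= (17,411 − 16,783) / 17,490 = 628 / 17,490 = 0.035906.

0.0359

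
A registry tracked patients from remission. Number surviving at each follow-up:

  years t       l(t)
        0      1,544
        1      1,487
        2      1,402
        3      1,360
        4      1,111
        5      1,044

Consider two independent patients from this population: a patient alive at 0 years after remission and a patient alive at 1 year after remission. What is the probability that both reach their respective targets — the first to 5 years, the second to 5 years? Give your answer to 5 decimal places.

0.47473

p₁ = l(5)/l(0) = 1,044/1,544 = 0.676166; p₂ = l(5)/l(1) = 1,044/1,487 = 0.702085.
P(both) = p₁ × p₂ = 0.676166 × 0.702085 = 0.474726.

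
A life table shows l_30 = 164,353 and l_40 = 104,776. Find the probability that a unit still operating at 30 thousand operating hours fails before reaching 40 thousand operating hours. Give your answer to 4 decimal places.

P(fail before 40 | operational at 30) = 1 − l_40/l_30 = 1 − 104,776/164,353 = (59,577)/164,353 = 0.362494.

0.3625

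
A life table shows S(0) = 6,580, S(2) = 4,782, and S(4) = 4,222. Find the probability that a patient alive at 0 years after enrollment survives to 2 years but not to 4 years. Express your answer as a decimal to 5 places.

0.08511

This is the probability of reaching 2 but not 4, conditional on being alive at 0: (S(2) − S(4)) / S(0).
= (4,782 − 4,222) / 6,580 = 560 / 6,580 = 0.085106.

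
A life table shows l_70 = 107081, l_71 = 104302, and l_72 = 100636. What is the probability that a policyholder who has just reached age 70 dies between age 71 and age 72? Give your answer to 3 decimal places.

0.034

This is the probability of reaching 71 but not 72, conditional on being alive at 70: (l_71 − l_72) / l_70.
= (104302 − 100636) / 107081 = 3666 / 107081 = 0.034236.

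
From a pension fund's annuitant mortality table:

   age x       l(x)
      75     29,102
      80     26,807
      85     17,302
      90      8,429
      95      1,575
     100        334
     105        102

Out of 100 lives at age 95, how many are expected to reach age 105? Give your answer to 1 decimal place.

The relevant probability is 102/1,575 = 0.064762.
Expected number = 100 × 0.064762 = 6.5.

6.5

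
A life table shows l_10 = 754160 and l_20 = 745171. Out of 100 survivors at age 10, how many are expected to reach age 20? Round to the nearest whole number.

The relevant probability is 745171/754160 = 0.988081.
Expected number = 100 × 0.988081 = 99.

99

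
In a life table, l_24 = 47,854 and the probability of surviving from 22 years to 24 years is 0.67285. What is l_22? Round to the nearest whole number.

l_22 = l_24 / p = 47,854 / 0.67285 = 71121.

71121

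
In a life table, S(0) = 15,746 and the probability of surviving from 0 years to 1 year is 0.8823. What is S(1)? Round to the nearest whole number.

13893

S(1) = S(0) × p = 15,746 × 0.8823 = 13893.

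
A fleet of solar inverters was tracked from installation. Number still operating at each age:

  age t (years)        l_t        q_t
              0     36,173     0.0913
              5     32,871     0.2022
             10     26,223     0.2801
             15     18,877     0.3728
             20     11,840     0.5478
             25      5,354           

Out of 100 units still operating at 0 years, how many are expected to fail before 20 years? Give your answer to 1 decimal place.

67.3

The relevant probability is 1 − 11,840/36,173 = 0.672684.
Expected number = 100 × 0.672684 = 67.3.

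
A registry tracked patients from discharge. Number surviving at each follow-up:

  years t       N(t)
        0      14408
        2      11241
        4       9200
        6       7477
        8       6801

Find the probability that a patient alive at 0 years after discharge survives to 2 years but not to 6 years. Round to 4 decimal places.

This is the probability of reaching 2 but not 6, conditional on being alive at 0: (N(2) − N(6)) / N(0).
= (11241 − 7477) / 14408 = 3764 / 14408 = 0.261244.

0.2612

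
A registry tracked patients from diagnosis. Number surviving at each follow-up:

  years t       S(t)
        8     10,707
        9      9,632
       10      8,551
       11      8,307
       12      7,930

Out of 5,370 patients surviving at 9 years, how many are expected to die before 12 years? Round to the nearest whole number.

949

The relevant probability is 1 − 7,930/9,632 = 0.176703.
Expected number = 5,370 × 0.176703 = 949.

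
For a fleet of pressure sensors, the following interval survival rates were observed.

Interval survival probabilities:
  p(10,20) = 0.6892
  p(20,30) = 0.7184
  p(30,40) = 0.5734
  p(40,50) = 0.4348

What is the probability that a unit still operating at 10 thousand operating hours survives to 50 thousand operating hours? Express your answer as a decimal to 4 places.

P(survive 10→50) = 0.6892 × 0.7184 × 0.5734 × 0.4348.
= 0.123441.

0.1234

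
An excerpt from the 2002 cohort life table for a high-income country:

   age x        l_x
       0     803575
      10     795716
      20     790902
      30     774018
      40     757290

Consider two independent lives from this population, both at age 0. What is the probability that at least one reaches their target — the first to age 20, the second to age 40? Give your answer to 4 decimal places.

p₁ = l_20/l_0 = 790902/803575 = 0.984229; p₂ = l_40/l_0 = 757290/803575 = 0.942401.
P(at least one) = 1 − (1−p₁)(1−p₂) = 1 − 0.015771 × 0.057599 = 0.999092.

0.9991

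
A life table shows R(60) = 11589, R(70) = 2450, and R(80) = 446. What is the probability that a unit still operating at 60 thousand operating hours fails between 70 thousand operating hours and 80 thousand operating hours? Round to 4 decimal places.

0.1729

This is the probability of reaching 70 but not 80, conditional on being operational at 60: (R(70) − R(80)) / R(60).
= (2450 − 446) / 11589 = 2004 / 11589 = 0.172923.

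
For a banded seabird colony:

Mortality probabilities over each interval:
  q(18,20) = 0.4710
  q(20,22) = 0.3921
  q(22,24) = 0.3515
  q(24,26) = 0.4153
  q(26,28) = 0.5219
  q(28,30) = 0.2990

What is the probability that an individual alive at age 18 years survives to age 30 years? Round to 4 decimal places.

P(survive 18→30) = (1 − 0.4710) × (1 − 0.3921) × (1 − 0.3515) × (1 − 0.4153) × (1 − 0.5219) × (1 − 0.2990).
= 0.5290 × 0.6079 × 0.6485 × 0.5847 × 0.4781 × 0.7010 = 0.040867.

0.0409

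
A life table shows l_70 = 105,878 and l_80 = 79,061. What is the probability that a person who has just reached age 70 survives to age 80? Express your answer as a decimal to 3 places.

0.747

We want 10p70 = l_80/l_70.
The conditional survival probability is l_80/l_70 = 79,061/105,878 = 0.746718.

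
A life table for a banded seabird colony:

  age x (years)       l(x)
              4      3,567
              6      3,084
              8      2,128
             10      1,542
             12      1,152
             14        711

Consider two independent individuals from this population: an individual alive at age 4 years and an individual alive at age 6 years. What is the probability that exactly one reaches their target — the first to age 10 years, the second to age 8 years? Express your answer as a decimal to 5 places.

p₁ = l(10)/l(4) = 1,542/3,567 = 0.432296; p₂ = l(8)/l(6) = 2,128/3,084 = 0.690013.
P(exactly one) = p₁(1−p₂) + (1−p₁)p₂ = 0.134006 + 0.391723 = 0.525729.

0.52573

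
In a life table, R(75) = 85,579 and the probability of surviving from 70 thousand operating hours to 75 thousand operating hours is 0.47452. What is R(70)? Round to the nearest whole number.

180349

R(70) = R(75) / p = 85,579 / 0.47452 = 180349.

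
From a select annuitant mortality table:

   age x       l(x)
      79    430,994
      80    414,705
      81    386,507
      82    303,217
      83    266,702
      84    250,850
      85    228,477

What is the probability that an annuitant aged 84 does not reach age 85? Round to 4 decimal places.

0.0892

P(die before 85 | alive at 84) = 1 − l(85)/l(84) = 1 − 228,477/250,850 = (22,373)/250,850 = 0.089189.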